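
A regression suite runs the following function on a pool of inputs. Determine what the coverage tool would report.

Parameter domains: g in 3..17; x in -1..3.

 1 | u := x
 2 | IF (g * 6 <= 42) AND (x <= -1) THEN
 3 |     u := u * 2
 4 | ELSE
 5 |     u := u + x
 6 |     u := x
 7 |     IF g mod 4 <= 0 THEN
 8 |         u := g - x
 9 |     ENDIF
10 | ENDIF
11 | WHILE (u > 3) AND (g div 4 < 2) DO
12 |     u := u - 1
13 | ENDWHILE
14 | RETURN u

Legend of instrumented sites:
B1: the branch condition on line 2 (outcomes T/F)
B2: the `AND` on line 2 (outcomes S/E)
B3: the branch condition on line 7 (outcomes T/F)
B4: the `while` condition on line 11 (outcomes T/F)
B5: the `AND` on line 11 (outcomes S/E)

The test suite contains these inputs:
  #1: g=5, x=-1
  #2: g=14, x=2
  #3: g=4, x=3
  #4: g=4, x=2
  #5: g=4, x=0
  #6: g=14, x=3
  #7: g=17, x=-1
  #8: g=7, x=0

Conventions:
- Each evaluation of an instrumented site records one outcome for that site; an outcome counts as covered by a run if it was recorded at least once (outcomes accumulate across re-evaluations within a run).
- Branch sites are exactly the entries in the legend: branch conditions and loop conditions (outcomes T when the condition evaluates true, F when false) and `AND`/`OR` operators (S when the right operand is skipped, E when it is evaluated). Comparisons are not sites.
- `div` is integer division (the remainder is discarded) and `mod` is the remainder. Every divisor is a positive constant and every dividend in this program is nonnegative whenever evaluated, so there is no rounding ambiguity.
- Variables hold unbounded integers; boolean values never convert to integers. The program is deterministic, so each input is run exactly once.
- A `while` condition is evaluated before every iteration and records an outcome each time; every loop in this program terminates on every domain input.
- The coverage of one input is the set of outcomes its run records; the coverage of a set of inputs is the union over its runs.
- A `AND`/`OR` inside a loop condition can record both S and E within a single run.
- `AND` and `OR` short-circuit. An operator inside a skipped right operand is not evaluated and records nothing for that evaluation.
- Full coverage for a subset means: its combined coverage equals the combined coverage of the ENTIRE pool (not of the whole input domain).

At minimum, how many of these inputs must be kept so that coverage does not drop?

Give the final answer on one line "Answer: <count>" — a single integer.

input #1, g=5, x=-1: outcomes B1=T, B2=E, B4=F, B5=S
input #2, g=14, x=2: outcomes B1=F, B2=S, B3=F, B4=F, B5=S
input #3, g=4, x=3: outcomes B1=F, B2=E, B3=T, B4=F, B5=S
input #4, g=4, x=2: outcomes B1=F, B2=E, B3=T, B4=F, B5=S
input #5, g=4, x=0: outcomes B1=F, B2=E, B3=T, B4=T, B4=F, B5=S, B5=E
input #6, g=14, x=3: outcomes B1=F, B2=S, B3=F, B4=F, B5=S
input #7, g=17, x=-1: outcomes B1=F, B2=S, B3=F, B4=F, B5=S
input #8, g=7, x=0: outcomes B1=F, B2=E, B3=F, B4=F, B5=S
together the pool reaches 10 outcomes: B1=T, B1=F, B2=S, B2=E, B3=T, B3=F, B4=T, B4=F, B5=S, B5=E
no size-1 subset reaches all 10 outcomes (best union: 7/10)
no size-2 subset reaches all 10 outcomes (best union: 9/10)
the canonical winner is {1, 2, 5}: size 3, full 10-outcome coverage, earliest index list among size-3 covers

Answer: 3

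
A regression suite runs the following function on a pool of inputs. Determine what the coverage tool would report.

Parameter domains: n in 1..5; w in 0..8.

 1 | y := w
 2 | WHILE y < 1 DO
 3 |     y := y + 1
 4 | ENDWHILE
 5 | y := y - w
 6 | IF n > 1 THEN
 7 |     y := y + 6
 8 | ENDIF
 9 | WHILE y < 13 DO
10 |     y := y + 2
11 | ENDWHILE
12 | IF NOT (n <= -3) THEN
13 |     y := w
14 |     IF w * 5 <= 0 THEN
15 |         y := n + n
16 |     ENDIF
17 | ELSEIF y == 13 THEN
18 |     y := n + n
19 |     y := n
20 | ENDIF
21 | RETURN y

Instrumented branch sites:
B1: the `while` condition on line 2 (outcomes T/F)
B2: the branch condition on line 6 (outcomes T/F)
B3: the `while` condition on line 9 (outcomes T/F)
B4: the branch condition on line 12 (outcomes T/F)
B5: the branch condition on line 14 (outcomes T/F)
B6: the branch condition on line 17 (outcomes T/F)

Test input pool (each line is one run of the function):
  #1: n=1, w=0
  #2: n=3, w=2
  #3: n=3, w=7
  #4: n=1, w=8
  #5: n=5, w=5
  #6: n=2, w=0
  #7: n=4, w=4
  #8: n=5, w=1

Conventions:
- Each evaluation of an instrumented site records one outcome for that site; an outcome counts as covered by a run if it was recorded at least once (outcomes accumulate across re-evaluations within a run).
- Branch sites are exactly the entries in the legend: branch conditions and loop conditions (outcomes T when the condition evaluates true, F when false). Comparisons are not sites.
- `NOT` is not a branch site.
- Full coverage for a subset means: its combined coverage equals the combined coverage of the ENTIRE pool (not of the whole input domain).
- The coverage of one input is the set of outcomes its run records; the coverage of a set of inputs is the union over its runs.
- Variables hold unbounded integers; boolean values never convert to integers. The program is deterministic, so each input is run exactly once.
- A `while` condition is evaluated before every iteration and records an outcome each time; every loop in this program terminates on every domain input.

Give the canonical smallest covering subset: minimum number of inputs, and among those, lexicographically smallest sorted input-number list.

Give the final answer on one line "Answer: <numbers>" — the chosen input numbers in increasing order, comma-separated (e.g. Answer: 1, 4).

test 1 (n=1, w=0) fires B1->T, B1->F, B2->F, B3->T, B3->T, B3->T, B3->T, B3->T, B3->T, B3->F, B4->T, B5->T; hits B1=T, B1=F, B2=F, B3=T, B3=F, B4=T, B5=T
test 2 (n=3, w=2) fires B1->F, B2->T, B3->T, B3->T, B3->T, B3->T, B3->F, B4->T, B5->F; hits B1=F, B2=T, B3=T, B3=F, B4=T, B5=F
test 3 (n=3, w=7) fires B1->F, B2->T, B3->T, B3->T, B3->T, B3->T, B3->F, B4->T, B5->F; hits B1=F, B2=T, B3=T, B3=F, B4=T, B5=F
test 4 (n=1, w=8) fires B1->F, B2->F, B3->T, B3->T, B3->T, B3->T, B3->T, B3->T, B3->T, B3->F, B4->T, B5->F; hits B1=F, B2=F, B3=T, B3=F, B4=T, B5=F
test 5 (n=5, w=5) fires B1->F, B2->T, B3->T, B3->T, B3->T, B3->T, B3->F, B4->T, B5->F; hits B1=F, B2=T, B3=T, B3=F, B4=T, B5=F
test 6 (n=2, w=0) fires B1->T, B1->F, B2->T, B3->T, B3->T, B3->T, B3->F, B4->T, B5->T; hits B1=T, B1=F, B2=T, B3=T, B3=F, B4=T, B5=T
test 7 (n=4, w=4) fires B1->F, B2->T, B3->T, B3->T, B3->T, B3->T, B3->F, B4->T, B5->F; hits B1=F, B2=T, B3=T, B3=F, B4=T, B5=F
test 8 (n=5, w=1) fires B1->F, B2->T, B3->T, B3->T, B3->T, B3->T, B3->F, B4->T, B5->F; hits B1=F, B2=T, B3=T, B3=F, B4=T, B5=F
union over all inputs: B1=T, B1=F, B2=T, B2=F, B3=T, B3=F, B4=T, B5=T, B5=F (9 outcomes)
no size-1 subset reaches all 9 outcomes (best union: 7/9)
at size 2, {1, 2} reaches all 9 outcomes; every lexicographically earlier size-2 subset fails

Answer: 1, 2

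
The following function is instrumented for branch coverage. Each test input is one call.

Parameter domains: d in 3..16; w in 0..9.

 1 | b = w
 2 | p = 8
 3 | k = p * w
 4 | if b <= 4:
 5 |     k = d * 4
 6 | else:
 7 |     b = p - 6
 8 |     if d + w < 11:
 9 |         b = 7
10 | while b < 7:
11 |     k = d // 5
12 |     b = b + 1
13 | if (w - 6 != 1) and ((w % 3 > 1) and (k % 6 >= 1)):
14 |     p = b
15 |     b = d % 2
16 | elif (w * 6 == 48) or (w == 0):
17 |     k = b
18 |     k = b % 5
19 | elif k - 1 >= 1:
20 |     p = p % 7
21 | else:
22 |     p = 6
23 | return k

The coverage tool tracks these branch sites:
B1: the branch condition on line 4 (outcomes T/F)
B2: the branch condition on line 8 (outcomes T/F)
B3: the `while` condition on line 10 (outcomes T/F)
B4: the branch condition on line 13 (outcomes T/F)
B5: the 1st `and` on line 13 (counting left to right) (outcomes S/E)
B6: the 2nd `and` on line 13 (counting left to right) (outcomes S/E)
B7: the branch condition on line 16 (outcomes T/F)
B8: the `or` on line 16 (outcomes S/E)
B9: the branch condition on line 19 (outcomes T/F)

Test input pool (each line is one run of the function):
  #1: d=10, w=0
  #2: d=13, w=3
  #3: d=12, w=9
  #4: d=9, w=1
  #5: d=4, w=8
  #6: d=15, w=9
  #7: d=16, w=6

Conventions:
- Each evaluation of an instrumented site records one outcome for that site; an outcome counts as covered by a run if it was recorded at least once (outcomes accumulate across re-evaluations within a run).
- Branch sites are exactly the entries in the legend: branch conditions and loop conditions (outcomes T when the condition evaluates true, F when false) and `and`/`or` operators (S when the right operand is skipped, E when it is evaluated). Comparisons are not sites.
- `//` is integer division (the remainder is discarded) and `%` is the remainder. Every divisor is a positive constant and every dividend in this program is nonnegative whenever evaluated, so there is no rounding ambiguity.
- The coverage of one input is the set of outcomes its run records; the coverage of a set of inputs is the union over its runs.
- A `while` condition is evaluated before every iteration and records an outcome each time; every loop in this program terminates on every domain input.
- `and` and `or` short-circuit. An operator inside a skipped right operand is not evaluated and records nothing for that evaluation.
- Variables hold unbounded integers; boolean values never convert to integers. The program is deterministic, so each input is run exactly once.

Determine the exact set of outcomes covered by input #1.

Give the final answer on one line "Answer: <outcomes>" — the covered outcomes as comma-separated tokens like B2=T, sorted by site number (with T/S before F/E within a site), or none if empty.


Simulating input #1 (d=10, w=0) step by step:
  B1->T, B3->T, B3->T, B3->T, B3->T, B3->T, B3->T, B3->T, B3->F, B5->E
  B6->S, B4->F, B8->E, B7->T
deduplicating events, the covered set is: B1=T, B3=T, B3=F, B4=F, B5=E, B6=S, B7=T, B8=E
Answer: B1=T, B3=T, B3=F, B4=F, B5=E, B6=S, B7=T, B8=E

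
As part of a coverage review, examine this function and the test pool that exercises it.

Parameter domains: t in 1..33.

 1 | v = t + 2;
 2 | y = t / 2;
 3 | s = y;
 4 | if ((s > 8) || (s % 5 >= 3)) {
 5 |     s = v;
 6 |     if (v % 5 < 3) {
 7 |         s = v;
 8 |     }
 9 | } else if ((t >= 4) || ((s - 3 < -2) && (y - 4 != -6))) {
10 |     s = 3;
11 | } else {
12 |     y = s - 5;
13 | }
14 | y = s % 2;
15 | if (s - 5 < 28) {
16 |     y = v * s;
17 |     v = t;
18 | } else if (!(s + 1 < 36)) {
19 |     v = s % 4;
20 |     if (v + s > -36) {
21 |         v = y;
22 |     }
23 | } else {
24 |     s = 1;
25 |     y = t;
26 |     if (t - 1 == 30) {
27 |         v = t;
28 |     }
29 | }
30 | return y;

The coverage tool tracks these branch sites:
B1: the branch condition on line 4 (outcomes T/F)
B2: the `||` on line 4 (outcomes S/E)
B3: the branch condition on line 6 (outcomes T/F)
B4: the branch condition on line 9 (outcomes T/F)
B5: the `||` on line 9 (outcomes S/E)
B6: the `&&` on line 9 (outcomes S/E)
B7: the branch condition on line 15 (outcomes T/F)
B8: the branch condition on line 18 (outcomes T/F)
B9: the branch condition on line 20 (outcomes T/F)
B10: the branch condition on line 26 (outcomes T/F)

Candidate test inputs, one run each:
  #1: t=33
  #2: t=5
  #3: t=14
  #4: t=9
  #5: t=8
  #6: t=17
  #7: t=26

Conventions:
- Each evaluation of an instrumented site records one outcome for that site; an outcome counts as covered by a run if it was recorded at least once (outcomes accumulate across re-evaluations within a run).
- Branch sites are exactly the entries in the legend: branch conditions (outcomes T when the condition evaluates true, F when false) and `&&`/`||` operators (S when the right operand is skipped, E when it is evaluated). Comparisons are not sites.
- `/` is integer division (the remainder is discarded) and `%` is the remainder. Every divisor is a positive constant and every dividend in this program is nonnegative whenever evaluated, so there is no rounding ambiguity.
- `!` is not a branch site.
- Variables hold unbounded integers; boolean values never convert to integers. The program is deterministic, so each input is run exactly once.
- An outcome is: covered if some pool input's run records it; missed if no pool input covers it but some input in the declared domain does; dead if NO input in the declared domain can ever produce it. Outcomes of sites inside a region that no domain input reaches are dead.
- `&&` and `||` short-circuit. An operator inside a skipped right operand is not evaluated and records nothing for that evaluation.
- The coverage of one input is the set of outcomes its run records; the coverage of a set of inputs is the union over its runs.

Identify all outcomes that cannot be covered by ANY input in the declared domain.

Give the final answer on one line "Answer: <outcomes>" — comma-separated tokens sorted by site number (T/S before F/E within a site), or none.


running all 33 domain inputs and tallying outcomes:
  B9=F: zero occurrences over every domain input -> dead
  reachable outcomes have witnesses, e.g. B1=T (e.g. t=6), B1=F (e.g. t=1), B2=S (e.g. t=18), B2=E (e.g. t=1)
Answer: B9=F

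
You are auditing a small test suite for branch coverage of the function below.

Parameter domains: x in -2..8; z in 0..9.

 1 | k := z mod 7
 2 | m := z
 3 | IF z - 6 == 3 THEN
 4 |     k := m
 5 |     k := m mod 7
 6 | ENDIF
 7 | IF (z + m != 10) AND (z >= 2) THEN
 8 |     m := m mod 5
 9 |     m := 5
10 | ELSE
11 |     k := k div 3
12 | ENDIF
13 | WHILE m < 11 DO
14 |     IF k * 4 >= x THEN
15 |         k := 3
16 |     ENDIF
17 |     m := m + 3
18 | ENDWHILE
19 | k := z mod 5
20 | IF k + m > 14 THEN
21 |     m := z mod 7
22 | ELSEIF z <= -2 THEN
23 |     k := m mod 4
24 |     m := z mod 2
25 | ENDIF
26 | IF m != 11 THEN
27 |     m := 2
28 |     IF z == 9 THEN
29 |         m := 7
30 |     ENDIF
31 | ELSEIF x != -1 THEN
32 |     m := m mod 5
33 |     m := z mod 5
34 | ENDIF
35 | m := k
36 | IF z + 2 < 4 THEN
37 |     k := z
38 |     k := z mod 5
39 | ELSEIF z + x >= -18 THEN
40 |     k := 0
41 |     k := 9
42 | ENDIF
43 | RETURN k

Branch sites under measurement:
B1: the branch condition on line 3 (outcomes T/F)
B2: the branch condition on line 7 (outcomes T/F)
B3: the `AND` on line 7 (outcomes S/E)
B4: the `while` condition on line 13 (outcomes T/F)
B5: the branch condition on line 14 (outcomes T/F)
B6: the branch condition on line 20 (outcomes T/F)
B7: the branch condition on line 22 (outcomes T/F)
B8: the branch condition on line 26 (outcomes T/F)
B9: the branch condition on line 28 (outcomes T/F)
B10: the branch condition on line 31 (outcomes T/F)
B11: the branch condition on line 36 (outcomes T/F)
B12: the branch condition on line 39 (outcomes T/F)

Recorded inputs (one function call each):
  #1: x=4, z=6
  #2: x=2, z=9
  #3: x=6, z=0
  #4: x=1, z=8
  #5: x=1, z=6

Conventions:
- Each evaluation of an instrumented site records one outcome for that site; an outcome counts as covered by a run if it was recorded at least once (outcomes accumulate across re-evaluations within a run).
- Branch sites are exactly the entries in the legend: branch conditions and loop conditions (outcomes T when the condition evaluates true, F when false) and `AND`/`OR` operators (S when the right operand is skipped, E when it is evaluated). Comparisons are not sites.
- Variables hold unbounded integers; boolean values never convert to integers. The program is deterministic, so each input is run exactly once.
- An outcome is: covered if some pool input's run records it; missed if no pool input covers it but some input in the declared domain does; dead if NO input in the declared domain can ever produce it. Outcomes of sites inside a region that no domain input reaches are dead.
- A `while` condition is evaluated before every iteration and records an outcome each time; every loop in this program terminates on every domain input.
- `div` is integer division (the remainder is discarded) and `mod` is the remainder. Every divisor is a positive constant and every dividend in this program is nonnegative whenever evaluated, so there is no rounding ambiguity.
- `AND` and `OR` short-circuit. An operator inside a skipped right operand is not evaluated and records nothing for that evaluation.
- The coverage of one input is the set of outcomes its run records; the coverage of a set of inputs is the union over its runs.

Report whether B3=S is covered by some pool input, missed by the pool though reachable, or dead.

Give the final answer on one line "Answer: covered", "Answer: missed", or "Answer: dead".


no pool input records B3=S
but domain input (x=-2, z=5) does record it -> reachable, so missed
Answer: missed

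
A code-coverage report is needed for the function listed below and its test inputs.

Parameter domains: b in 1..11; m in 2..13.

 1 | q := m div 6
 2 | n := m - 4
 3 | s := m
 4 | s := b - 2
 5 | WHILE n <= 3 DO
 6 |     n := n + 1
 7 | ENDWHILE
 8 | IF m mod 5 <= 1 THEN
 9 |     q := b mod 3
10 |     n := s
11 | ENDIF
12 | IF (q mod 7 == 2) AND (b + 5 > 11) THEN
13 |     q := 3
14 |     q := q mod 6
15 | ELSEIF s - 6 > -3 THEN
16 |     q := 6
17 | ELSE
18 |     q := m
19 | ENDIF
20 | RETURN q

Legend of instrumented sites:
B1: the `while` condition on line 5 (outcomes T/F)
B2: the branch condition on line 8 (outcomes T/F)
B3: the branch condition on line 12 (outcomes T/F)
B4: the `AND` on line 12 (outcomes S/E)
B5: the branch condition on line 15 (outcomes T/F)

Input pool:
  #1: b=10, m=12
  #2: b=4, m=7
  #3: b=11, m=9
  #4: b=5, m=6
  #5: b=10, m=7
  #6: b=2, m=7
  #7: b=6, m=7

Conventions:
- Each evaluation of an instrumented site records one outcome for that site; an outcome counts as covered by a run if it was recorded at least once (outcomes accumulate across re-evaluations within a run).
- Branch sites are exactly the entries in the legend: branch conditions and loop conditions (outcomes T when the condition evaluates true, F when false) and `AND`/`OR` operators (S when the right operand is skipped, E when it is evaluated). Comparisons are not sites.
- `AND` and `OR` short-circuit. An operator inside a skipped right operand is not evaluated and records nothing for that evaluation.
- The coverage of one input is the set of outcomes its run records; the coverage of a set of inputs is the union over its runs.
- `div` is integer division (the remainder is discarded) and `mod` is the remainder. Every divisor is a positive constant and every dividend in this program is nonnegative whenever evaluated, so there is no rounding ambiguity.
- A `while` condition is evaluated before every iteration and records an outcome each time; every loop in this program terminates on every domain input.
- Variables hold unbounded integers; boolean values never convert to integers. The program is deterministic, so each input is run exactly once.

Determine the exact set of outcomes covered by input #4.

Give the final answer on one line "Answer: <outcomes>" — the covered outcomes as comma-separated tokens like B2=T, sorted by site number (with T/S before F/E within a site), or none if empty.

Tracing the run of input #4 (b=5, m=6):
  B1->T, B1->T, B1->F, B2->T, B4->E, B3->F, B5->F
collecting distinct outcomes: B1=T, B1=F, B2=T, B3=F, B4=E, B5=F

Answer: B1=T, B1=F, B2=T, B3=F, B4=E, B5=F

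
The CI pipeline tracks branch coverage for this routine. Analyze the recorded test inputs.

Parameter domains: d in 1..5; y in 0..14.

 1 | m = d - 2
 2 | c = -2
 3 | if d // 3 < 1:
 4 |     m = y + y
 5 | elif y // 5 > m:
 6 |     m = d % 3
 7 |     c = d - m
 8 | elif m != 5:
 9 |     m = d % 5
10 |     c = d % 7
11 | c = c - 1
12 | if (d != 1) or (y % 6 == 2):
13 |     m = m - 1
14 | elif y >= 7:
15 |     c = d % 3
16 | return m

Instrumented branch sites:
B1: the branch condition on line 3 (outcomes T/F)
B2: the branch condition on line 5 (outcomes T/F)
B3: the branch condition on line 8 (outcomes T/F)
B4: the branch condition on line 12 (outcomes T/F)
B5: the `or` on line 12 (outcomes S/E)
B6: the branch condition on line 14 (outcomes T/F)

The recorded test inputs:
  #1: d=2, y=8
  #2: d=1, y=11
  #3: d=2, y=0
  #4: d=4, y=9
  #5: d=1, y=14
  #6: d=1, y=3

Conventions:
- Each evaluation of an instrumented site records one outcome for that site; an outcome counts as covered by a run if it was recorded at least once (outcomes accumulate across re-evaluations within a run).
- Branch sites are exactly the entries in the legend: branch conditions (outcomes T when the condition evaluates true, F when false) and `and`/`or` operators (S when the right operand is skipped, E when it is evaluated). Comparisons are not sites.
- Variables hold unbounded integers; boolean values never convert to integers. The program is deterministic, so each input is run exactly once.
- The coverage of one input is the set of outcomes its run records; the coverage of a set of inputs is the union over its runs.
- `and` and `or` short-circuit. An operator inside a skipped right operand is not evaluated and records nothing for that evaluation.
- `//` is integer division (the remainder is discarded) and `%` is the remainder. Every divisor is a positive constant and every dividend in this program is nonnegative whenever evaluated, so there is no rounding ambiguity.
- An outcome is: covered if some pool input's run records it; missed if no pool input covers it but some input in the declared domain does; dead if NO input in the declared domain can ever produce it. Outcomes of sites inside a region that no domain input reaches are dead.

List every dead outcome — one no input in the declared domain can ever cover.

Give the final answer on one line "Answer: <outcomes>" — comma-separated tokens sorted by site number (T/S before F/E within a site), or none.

exhaustive pass over the 75-input domain:
  B3=F: never recorded by any domain input -> dead
  reachable outcomes have witnesses, e.g. B1=T (e.g. d=1, y=0), B1=F (e.g. d=3, y=0), B2=T (e.g. d=3, y=10), B2=F (e.g. d=3, y=0)

Answer: B3=F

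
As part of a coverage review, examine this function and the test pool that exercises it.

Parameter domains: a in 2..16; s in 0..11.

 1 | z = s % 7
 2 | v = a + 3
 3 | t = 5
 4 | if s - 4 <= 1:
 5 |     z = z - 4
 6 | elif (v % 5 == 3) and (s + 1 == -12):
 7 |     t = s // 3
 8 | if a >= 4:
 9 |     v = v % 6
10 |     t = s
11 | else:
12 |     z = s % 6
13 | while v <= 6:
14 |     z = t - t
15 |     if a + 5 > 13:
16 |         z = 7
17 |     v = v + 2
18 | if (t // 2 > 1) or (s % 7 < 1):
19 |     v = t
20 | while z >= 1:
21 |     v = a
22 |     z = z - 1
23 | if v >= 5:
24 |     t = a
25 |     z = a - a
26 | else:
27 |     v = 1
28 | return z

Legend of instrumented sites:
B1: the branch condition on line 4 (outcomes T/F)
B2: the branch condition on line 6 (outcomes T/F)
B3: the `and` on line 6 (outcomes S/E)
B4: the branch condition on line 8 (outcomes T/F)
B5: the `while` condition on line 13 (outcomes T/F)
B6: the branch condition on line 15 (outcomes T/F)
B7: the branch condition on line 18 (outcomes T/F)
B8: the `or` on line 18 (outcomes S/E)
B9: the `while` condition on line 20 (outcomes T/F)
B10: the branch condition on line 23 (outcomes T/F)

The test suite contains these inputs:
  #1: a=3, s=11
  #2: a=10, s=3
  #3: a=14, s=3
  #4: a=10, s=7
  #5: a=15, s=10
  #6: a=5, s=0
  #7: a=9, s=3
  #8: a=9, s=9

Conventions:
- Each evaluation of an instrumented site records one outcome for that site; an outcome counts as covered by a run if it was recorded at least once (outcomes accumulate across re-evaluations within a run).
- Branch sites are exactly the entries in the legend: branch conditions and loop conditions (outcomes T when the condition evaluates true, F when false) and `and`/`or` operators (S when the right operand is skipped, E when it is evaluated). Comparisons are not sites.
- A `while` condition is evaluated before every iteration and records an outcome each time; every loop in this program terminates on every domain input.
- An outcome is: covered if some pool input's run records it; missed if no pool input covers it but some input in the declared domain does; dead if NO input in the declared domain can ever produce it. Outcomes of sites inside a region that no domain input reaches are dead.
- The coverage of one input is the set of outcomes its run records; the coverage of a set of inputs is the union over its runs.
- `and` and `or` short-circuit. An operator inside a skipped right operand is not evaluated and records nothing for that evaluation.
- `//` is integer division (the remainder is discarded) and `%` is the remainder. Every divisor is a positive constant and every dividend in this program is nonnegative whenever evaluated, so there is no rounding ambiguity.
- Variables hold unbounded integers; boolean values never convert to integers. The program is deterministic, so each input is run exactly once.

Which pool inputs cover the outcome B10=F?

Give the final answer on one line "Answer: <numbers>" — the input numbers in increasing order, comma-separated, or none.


input #1 (a=3, s=11): misses B10=F
input #2 (a=10, s=3): misses B10=F
input #3 (a=14, s=3): misses B10=F
input #4 (a=10, s=7): misses B10=F
input #5 (a=15, s=10): misses B10=F
input #6 (a=5, s=0): covers B10=F
input #7 (a=9, s=3): misses B10=F
input #8 (a=9, s=9): misses B10=F
Answer: 6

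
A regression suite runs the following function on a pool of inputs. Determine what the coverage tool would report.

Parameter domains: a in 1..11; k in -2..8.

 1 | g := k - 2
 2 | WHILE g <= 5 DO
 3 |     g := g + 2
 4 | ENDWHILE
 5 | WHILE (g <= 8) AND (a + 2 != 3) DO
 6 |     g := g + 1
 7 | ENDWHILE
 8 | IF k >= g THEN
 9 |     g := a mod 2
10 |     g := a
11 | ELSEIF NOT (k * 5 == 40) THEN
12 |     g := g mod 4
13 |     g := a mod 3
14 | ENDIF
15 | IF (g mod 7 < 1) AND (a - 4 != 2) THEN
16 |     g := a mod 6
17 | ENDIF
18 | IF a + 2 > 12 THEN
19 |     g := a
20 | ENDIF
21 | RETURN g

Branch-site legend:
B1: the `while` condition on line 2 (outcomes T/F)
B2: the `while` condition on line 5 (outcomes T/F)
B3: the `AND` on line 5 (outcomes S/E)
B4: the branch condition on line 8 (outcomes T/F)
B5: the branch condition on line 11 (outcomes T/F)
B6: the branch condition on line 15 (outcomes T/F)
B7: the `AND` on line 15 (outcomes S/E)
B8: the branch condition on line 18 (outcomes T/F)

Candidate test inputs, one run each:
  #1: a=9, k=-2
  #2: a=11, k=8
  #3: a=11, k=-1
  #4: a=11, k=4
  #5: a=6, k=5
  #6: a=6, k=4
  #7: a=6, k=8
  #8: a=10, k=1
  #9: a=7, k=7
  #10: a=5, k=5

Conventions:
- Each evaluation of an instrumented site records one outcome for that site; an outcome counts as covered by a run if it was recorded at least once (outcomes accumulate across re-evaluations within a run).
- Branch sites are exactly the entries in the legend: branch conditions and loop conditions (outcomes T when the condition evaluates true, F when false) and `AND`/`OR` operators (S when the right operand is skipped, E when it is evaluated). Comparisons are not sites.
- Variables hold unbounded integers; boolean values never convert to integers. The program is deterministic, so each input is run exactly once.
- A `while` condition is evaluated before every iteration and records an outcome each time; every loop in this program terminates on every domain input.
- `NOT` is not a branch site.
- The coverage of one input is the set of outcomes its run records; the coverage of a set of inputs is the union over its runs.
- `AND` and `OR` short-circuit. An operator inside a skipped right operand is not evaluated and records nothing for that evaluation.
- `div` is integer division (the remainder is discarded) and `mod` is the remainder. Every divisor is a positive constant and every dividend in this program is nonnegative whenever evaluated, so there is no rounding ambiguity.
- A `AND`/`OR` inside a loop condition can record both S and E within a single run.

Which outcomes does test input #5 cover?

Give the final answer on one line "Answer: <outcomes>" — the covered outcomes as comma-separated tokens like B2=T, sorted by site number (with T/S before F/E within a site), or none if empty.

Event log for input #5 (a=6, k=5):
  B1->T, B1->T, B1->F, B3->E, B2->T, B3->E, B2->T, B3->S, B2->F, B4->F
  B5->T, B7->E, B6->F, B8->F
as a set, this run covers: B1=T, B1=F, B2=T, B2=F, B3=S, B3=E, B4=F, B5=T, B6=F, B7=E, B8=F

Answer: B1=T, B1=F, B2=T, B2=F, B3=S, B3=E, B4=F, B5=T, B6=F, B7=E, B8=F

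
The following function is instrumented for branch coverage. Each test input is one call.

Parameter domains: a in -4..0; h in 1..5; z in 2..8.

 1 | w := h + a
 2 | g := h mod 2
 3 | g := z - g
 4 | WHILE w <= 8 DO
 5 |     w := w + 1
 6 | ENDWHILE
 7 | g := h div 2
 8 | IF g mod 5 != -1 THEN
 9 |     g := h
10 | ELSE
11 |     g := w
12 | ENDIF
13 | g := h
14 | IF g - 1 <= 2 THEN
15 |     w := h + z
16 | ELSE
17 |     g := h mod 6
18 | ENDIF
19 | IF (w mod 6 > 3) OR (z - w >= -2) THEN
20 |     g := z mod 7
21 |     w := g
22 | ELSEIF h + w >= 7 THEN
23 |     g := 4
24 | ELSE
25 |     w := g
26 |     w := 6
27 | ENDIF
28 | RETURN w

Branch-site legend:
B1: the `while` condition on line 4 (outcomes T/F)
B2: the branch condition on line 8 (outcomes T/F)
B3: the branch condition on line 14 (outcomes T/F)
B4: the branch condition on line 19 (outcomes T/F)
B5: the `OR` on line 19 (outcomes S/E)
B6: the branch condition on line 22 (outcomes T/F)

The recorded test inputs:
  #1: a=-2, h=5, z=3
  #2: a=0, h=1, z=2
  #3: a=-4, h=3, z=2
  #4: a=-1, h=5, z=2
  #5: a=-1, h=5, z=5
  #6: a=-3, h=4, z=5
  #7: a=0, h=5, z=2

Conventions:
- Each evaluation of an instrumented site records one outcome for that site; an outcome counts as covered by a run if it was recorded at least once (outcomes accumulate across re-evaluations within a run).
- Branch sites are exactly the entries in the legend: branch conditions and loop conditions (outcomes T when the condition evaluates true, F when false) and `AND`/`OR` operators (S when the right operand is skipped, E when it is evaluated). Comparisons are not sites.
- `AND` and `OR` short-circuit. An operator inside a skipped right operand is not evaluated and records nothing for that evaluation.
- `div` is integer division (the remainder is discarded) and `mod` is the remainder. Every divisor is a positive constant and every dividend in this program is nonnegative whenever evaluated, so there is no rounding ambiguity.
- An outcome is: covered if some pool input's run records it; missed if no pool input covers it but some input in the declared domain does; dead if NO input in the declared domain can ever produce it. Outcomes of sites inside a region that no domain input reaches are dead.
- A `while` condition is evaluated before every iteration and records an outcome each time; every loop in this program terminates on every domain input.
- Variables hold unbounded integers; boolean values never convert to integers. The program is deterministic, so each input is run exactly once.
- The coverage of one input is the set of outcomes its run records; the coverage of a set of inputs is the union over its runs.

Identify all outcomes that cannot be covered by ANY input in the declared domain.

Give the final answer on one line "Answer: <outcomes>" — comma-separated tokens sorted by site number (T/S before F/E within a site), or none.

running all 175 domain inputs and tallying outcomes:
  B2=F: never recorded by any domain input -> dead
  B6=F: never recorded by any domain input -> dead
  reachable outcomes have witnesses, e.g. B1=T (e.g. a=-4, h=1, z=2), B1=F (e.g. a=-4, h=1, z=2), B2=T (e.g. a=-4, h=1, z=2), B3=T (e.g. a=-4, h=1, z=2)

Answer: B2=F, B6=F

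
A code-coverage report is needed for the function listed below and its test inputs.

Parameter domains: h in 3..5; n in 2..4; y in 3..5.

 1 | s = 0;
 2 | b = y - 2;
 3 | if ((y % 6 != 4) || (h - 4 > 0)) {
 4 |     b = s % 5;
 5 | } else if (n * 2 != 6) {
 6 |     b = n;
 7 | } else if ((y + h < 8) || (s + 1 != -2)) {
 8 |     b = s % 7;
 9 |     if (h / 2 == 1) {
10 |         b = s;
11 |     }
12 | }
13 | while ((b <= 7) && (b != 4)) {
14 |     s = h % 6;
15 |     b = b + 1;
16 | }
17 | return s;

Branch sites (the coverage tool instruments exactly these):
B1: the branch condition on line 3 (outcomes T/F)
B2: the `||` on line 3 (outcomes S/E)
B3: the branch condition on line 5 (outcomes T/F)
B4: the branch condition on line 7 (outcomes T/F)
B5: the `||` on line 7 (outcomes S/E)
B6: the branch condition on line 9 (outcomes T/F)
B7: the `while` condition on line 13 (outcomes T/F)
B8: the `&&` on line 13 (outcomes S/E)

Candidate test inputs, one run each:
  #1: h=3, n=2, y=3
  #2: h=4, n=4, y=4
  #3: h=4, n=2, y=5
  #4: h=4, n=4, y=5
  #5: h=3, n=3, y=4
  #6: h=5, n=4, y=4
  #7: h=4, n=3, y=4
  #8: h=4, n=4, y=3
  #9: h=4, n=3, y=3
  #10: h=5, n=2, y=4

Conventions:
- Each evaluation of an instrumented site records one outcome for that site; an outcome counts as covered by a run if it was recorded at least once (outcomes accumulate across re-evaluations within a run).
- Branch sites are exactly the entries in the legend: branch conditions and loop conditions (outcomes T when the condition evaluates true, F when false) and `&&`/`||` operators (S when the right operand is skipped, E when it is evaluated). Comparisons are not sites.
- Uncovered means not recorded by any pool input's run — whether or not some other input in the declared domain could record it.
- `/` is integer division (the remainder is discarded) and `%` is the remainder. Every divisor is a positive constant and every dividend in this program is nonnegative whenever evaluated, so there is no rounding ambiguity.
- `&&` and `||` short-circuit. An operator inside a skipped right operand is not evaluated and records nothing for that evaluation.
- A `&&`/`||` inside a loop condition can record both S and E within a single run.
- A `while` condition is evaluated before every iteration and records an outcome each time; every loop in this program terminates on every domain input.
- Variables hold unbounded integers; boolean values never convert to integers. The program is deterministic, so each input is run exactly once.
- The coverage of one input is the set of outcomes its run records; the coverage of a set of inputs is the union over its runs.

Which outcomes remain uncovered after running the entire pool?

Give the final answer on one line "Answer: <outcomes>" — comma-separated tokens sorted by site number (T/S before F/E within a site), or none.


#1 (h=3, n=2, y=3) -> B2->S, B1->T, B8->E, B7->T, B8->E, B7->T, B8->E, B7->T, B8->E, B7->T, B8->E, B7->F; covered: B1=T, B2=S, B7=T, B7=F, B8=E
#2 (h=4, n=4, y=4) -> B2->E, B1->F, B3->T, B8->E, B7->F; covered: B1=F, B2=E, B3=T, B7=F, B8=E
#3 (h=4, n=2, y=5) -> B2->S, B1->T, B8->E, B7->T, B8->E, B7->T, B8->E, B7->T, B8->E, B7->T, B8->E, B7->F; covered: B1=T, B2=S, B7=T, B7=F, B8=E
#4 (h=4, n=4, y=5) -> B2->S, B1->T, B8->E, B7->T, B8->E, B7->T, B8->E, B7->T, B8->E, B7->T, B8->E, B7->F; covered: B1=T, B2=S, B7=T, B7=F, B8=E
#5 (h=3, n=3, y=4) -> B2->E, B1->F, B3->F, B5->S, B4->T, B6->T, B8->E, B7->T, B8->E, B7->T, B8->E, B7->T, B8->E, B7->T, ...; covered: B1=F, B2=E, B3=F, B4=T, B5=S, B6=T, B7=T, B7=F, B8=E
#6 (h=5, n=4, y=4) -> B2->E, B1->T, B8->E, B7->T, B8->E, B7->T, B8->E, B7->T, B8->E, B7->T, B8->E, B7->F; covered: B1=T, B2=E, B7=T, B7=F, B8=E
#7 (h=4, n=3, y=4) -> B2->E, B1->F, B3->F, B5->E, B4->T, B6->F, B8->E, B7->T, B8->E, B7->T, B8->E, B7->T, B8->E, B7->T, ...; covered: B1=F, B2=E, B3=F, B4=T, B5=E, B6=F, B7=T, B7=F, B8=E
#8 (h=4, n=4, y=3) -> B2->S, B1->T, B8->E, B7->T, B8->E, B7->T, B8->E, B7->T, B8->E, B7->T, B8->E, B7->F; covered: B1=T, B2=S, B7=T, B7=F, B8=E
#9 (h=4, n=3, y=3) -> B2->S, B1->T, B8->E, B7->T, B8->E, B7->T, B8->E, B7->T, B8->E, B7->T, B8->E, B7->F; covered: B1=T, B2=S, B7=T, B7=F, B8=E
#10 (h=5, n=2, y=4) -> B2->E, B1->T, B8->E, B7->T, B8->E, B7->T, B8->E, B7->T, B8->E, B7->T, B8->E, B7->F; covered: B1=T, B2=E, B7=T, B7=F, B8=E
union over the pool: B1=T, B1=F, B2=S, B2=E, B3=T, B3=F, B4=T, B5=S, B5=E, B6=T, B6=F, B7=T, B7=F, B8=E
uncovered (2 of 16): B4=F, B8=S
Answer: B4=F, B8=S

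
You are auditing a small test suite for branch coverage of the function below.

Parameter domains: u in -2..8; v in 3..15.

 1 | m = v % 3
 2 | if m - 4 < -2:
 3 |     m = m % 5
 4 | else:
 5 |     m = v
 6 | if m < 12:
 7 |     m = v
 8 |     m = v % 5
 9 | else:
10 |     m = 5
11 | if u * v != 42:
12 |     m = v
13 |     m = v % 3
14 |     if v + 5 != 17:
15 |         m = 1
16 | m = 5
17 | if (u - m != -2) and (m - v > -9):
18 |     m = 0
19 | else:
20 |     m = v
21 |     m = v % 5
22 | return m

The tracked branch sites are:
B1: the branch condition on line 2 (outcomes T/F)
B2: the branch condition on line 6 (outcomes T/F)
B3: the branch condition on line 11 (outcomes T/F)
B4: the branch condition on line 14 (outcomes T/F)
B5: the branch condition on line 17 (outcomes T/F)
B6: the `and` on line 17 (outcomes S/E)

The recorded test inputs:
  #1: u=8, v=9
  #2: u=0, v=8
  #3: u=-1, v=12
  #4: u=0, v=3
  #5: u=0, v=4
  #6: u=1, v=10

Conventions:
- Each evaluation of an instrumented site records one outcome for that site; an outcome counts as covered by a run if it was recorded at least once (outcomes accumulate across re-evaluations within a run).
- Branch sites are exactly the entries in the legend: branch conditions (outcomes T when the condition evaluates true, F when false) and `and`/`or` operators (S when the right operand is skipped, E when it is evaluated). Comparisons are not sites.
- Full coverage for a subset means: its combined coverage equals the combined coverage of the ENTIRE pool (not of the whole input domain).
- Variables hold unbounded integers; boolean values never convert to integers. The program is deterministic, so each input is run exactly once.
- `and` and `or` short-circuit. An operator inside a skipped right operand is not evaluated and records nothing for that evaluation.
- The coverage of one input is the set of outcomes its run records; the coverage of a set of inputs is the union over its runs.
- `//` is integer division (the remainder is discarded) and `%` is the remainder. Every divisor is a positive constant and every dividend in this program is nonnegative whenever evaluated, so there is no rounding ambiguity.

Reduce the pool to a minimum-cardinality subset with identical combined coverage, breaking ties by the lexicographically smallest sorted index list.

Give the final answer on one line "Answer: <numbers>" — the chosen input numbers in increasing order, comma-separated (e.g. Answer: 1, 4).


#1 (u=8, v=9) -> B1->T, B2->T, B3->T, B4->T, B6->E, B5->T; covered: B1=T, B2=T, B3=T, B4=T, B5=T, B6=E
#2 (u=0, v=8) -> B1->F, B2->T, B3->T, B4->T, B6->E, B5->T; covered: B1=F, B2=T, B3=T, B4=T, B5=T, B6=E
#3 (u=-1, v=12) -> B1->T, B2->T, B3->T, B4->F, B6->E, B5->T; covered: B1=T, B2=T, B3=T, B4=F, B5=T, B6=E
#4 (u=0, v=3) -> B1->T, B2->T, B3->T, B4->T, B6->E, B5->T; covered: B1=T, B2=T, B3=T, B4=T, B5=T, B6=E
#5 (u=0, v=4) -> B1->T, B2->T, B3->T, B4->T, B6->E, B5->T; covered: B1=T, B2=T, B3=T, B4=T, B5=T, B6=E
#6 (u=1, v=10) -> B1->T, B2->T, B3->T, B4->T, B6->E, B5->T; covered: B1=T, B2=T, B3=T, B4=T, B5=T, B6=E
together the pool reaches 8 outcomes: B1=T, B1=F, B2=T, B3=T, B4=T, B4=F, B5=T, B6=E
checked all size-1 subsets: none covers 8 outcomes (max 6/8)
at size 2, {2, 3} reaches all 8 outcomes; every lexicographically earlier size-2 subset fails
Answer: 2, 3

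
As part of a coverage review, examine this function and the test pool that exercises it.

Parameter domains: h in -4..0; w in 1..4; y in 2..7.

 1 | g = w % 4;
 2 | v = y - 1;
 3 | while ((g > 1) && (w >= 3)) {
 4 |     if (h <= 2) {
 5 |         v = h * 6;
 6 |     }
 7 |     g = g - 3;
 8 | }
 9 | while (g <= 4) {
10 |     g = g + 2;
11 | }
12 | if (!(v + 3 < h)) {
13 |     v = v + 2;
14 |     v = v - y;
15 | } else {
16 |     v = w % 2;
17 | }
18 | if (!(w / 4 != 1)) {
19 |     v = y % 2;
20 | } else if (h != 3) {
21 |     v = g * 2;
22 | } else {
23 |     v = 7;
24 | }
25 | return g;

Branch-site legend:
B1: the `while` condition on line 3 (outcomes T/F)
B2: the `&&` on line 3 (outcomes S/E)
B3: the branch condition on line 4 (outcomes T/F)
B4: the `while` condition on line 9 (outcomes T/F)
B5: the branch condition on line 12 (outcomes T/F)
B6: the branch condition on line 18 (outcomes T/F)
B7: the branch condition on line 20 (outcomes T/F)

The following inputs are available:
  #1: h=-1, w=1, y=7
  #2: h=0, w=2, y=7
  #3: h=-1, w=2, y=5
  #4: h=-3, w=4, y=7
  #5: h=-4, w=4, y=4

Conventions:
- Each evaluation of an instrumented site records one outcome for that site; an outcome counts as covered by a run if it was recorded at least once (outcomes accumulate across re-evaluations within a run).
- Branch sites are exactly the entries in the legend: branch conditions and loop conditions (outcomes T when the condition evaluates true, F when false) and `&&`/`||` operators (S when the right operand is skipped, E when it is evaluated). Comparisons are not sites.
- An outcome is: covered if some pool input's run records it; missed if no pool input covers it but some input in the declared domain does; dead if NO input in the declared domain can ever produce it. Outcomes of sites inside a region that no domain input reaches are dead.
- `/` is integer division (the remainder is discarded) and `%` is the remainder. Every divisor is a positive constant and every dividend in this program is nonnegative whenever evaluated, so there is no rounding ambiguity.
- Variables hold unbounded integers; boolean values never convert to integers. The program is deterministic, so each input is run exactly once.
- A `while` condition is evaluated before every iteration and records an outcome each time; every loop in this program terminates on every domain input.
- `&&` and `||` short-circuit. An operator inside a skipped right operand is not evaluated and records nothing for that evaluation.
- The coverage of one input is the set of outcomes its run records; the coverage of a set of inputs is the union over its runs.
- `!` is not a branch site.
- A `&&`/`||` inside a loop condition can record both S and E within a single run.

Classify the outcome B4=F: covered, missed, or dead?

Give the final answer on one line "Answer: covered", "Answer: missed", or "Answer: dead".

B4=F is recorded by pool input(s) 1, 2, 3, 4, 5 -> covered

Answer: covered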